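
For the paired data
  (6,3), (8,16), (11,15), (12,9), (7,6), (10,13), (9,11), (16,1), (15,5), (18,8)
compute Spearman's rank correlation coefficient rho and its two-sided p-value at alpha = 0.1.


Step 1: Rank x and y separately (midranks; no ties here).
rank(x): 6->1, 8->3, 11->6, 12->7, 7->2, 10->5, 9->4, 16->9, 15->8, 18->10
rank(y): 3->2, 16->10, 15->9, 9->6, 6->4, 13->8, 11->7, 1->1, 5->3, 8->5
Step 2: d_i = R_x(i) - R_y(i); compute d_i^2.
  (1-2)^2=1, (3-10)^2=49, (6-9)^2=9, (7-6)^2=1, (2-4)^2=4, (5-8)^2=9, (4-7)^2=9, (9-1)^2=64, (8-3)^2=25, (10-5)^2=25
sum(d^2) = 196.
Step 3: rho = 1 - 6*196 / (10*(10^2 - 1)) = 1 - 1176/990 = -0.187879.
Step 4: Under H0, t = rho * sqrt((n-2)/(1-rho^2)) = -0.5410 ~ t(8).
Step 5: Two-sided p-value from the t-distribution with 8 df = 0.603218.
Step 6: alpha = 0.1. fail to reject H0.

rho = -0.1879, p = 0.603218, fail to reject H0 at alpha = 0.1.


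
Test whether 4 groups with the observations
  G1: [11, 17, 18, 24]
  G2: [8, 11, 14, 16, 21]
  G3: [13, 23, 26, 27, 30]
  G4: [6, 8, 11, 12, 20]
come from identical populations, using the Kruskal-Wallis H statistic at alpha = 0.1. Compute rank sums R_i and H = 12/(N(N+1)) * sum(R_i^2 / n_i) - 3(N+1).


Step 1: Combine all N = 19 observations and assign midranks.
sorted (value, group, rank): (6,G4,1), (8,G2,2.5), (8,G4,2.5), (11,G1,5), (11,G2,5), (11,G4,5), (12,G4,7), (13,G3,8), (14,G2,9), (16,G2,10), (17,G1,11), (18,G1,12), (20,G4,13), (21,G2,14), (23,G3,15), (24,G1,16), (26,G3,17), (27,G3,18), (30,G3,19)
Step 2: Sum ranks within each group.
R_1 = 44 (n_1 = 4)
R_2 = 40.5 (n_2 = 5)
R_3 = 77 (n_3 = 5)
R_4 = 28.5 (n_4 = 5)
Step 3: H = 12/(N(N+1)) * sum(R_i^2/n_i) - 3(N+1)
     = 12/(19*20) * (44^2/4 + 40.5^2/5 + 77^2/5 + 28.5^2/5) - 3*20
     = 0.031579 * 2160.3 - 60
     = 8.220000.
Step 4: Ties present; correction factor C = 1 - 30/(19^3 - 19) = 0.995614. Corrected H = 8.220000 / 0.995614 = 8.256211.
Step 5: Under H0, H ~ chi^2(3); p-value = 0.041003.
Step 6: alpha = 0.1. reject H0.

H = 8.2562, df = 3, p = 0.041003, reject H0.


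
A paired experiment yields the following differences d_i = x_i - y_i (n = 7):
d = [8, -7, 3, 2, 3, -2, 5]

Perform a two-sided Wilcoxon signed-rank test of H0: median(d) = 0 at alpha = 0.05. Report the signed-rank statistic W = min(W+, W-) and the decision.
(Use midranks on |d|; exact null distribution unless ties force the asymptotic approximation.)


Step 1: Drop any zero differences (none here) and take |d_i|.
|d| = [8, 7, 3, 2, 3, 2, 5]
Step 2: Midrank |d_i| (ties get averaged ranks).
ranks: |8|->7, |7|->6, |3|->3.5, |2|->1.5, |3|->3.5, |2|->1.5, |5|->5
Step 3: Attach original signs; sum ranks with positive sign and with negative sign.
W+ = 7 + 3.5 + 1.5 + 3.5 + 5 = 20.5
W- = 6 + 1.5 = 7.5
(Check: W+ + W- = 28 should equal n(n+1)/2 = 28.)
Step 4: Test statistic W = min(W+, W-) = 7.5.
Step 5: Ties in |d|, so use the tie-corrected normal approximation.
        E[W] = n(n+1)/4 = 7*8/4 = 14.
        Tie groups: |d|=2 (t=2), |d|=3 (t=2); sum(t^3 - t) = 12.
        Var[W] = n(n+1)(2n+1)/24 - sum(t^3-t)/48 = 840/24 - 12/48 = 34.75.
        z = (W - E[W]) / sqrt(Var[W]) = (7.5 - 14) / 5.8949 = -1.1026.
        Two-sided p = 2*Phi(z) = 0.270181.
Step 6: alpha = 0.05. fail to reject H0.

W+ = 20.5, W- = 7.5, W = min = 7.5, p = 0.270181, fail to reject H0.


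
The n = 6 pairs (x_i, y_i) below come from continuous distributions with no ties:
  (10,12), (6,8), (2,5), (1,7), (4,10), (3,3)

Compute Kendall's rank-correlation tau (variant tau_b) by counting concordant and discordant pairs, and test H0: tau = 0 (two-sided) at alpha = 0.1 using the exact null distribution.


Step 1: Enumerate the 15 unordered pairs (i,j) with i<j and classify each by sign(x_j-x_i) * sign(y_j-y_i).
  (1,2):dx=-4,dy=-4->C; (1,3):dx=-8,dy=-7->C; (1,4):dx=-9,dy=-5->C; (1,5):dx=-6,dy=-2->C
  (1,6):dx=-7,dy=-9->C; (2,3):dx=-4,dy=-3->C; (2,4):dx=-5,dy=-1->C; (2,5):dx=-2,dy=+2->D
  (2,6):dx=-3,dy=-5->C; (3,4):dx=-1,dy=+2->D; (3,5):dx=+2,dy=+5->C; (3,6):dx=+1,dy=-2->D
  (4,5):dx=+3,dy=+3->C; (4,6):dx=+2,dy=-4->D; (5,6):dx=-1,dy=-7->C
Step 2: C = 11, D = 4, total pairs = 15.
Step 3: tau = (C - D)/(n(n-1)/2) = (11 - 4)/15 = 0.466667.
Step 4: Exact two-sided p-value (enumerate n! = 720 permutations of y under H0): p = 0.272222.
Step 5: alpha = 0.1. fail to reject H0.

tau_b = 0.4667 (C=11, D=4), p = 0.272222, fail to reject H0.


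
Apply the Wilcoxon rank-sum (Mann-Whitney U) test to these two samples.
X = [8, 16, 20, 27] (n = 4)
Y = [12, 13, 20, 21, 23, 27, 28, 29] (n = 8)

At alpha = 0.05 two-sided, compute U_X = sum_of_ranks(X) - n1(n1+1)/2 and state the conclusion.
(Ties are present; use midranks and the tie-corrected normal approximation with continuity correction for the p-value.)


Step 1: Combine and sort all 12 observations; assign midranks.
sorted (value, group): (8,X), (12,Y), (13,Y), (16,X), (20,X), (20,Y), (21,Y), (23,Y), (27,X), (27,Y), (28,Y), (29,Y)
ranks: 8->1, 12->2, 13->3, 16->4, 20->5.5, 20->5.5, 21->7, 23->8, 27->9.5, 27->9.5, 28->11, 29->12
Step 2: Rank sum for X: R1 = 1 + 4 + 5.5 + 9.5 = 20.
Step 3: U_X = R1 - n1(n1+1)/2 = 20 - 4*5/2 = 20 - 10 = 10.
       U_Y = n1*n2 - U_X = 32 - 10 = 22.
Step 4: Ties are present, so use the tie-corrected normal approximation (with continuity correction) for the p-value.
Step 5: p-value = 0.348547; compare to alpha = 0.05. fail to reject H0.

U_X = 10, p = 0.348547, fail to reject H0 at alpha = 0.05.


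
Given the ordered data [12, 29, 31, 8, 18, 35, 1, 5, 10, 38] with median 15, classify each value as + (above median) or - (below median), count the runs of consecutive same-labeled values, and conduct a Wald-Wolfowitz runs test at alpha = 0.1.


Step 1: Compute median = 15; label A = above, B = below.
Labels in order: BAABAABBBA  (n_A = 5, n_B = 5)
Step 2: Count runs R = 6.
Step 3: Under H0 (random ordering), E[R] = 2*n_A*n_B/(n_A+n_B) + 1 = 2*5*5/10 + 1 = 6.0000.
        Var[R] = 2*n_A*n_B*(2*n_A*n_B - n_A - n_B) / ((n_A+n_B)^2 * (n_A+n_B-1)) = 2000/900 = 2.2222.
        SD[R] = 1.4907.
Step 4: R = E[R], so z = 0 with no continuity correction.
Step 5: Two-sided p-value via normal approximation = 2*(1 - Phi(|z|)) = 1.000000.
Step 6: alpha = 0.1. fail to reject H0.

R = 6, z = 0.0000, p = 1.000000, fail to reject H0.


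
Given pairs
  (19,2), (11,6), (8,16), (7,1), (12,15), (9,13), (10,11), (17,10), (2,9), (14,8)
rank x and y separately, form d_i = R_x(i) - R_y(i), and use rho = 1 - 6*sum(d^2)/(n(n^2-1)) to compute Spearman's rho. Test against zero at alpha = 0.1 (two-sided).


Step 1: Rank x and y separately (midranks; no ties here).
rank(x): 19->10, 11->6, 8->3, 7->2, 12->7, 9->4, 10->5, 17->9, 2->1, 14->8
rank(y): 2->2, 6->3, 16->10, 1->1, 15->9, 13->8, 11->7, 10->6, 9->5, 8->4
Step 2: d_i = R_x(i) - R_y(i); compute d_i^2.
  (10-2)^2=64, (6-3)^2=9, (3-10)^2=49, (2-1)^2=1, (7-9)^2=4, (4-8)^2=16, (5-7)^2=4, (9-6)^2=9, (1-5)^2=16, (8-4)^2=16
sum(d^2) = 188.
Step 3: rho = 1 - 6*188 / (10*(10^2 - 1)) = 1 - 1128/990 = -0.139394.
Step 4: Under H0, t = rho * sqrt((n-2)/(1-rho^2)) = -0.3982 ~ t(8).
Step 5: Two-sided p-value from the t-distribution with 8 df = 0.700932.
Step 6: alpha = 0.1. fail to reject H0.

rho = -0.1394, p = 0.700932, fail to reject H0 at alpha = 0.1.


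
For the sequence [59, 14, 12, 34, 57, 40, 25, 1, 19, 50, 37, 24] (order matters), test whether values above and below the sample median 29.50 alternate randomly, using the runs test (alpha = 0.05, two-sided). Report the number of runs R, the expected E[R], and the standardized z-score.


Step 1: Compute median = 29.50; label A = above, B = below.
Labels in order: ABBAAABBBAAB  (n_A = 6, n_B = 6)
Step 2: Count runs R = 6.
Step 3: Under H0 (random ordering), E[R] = 2*n_A*n_B/(n_A+n_B) + 1 = 2*6*6/12 + 1 = 7.0000.
        Var[R] = 2*n_A*n_B*(2*n_A*n_B - n_A - n_B) / ((n_A+n_B)^2 * (n_A+n_B-1)) = 4320/1584 = 2.7273.
        SD[R] = 1.6514.
Step 4: Continuity-corrected z = (R + 0.5 - E[R]) / SD[R] = (6 + 0.5 - 7.0000) / 1.6514 = -0.3028.
Step 5: Two-sided p-value via normal approximation = 2*(1 - Phi(|z|)) = 0.762069.
Step 6: alpha = 0.05. fail to reject H0.

R = 6, z = -0.3028, p = 0.762069, fail to reject H0.


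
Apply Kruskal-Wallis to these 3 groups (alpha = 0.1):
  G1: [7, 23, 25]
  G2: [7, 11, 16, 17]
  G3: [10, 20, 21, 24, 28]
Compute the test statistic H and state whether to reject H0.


Step 1: Combine all N = 12 observations and assign midranks.
sorted (value, group, rank): (7,G1,1.5), (7,G2,1.5), (10,G3,3), (11,G2,4), (16,G2,5), (17,G2,6), (20,G3,7), (21,G3,8), (23,G1,9), (24,G3,10), (25,G1,11), (28,G3,12)
Step 2: Sum ranks within each group.
R_1 = 21.5 (n_1 = 3)
R_2 = 16.5 (n_2 = 4)
R_3 = 40 (n_3 = 5)
Step 3: H = 12/(N(N+1)) * sum(R_i^2/n_i) - 3(N+1)
     = 12/(12*13) * (21.5^2/3 + 16.5^2/4 + 40^2/5) - 3*13
     = 0.076923 * 542.146 - 39
     = 2.703526.
Step 4: Ties present; correction factor C = 1 - 6/(12^3 - 12) = 0.996503. Corrected H = 2.703526 / 0.996503 = 2.713012.
Step 5: Under H0, H ~ chi^2(2); p-value = 0.257559.
Step 6: alpha = 0.1. fail to reject H0.

H = 2.7130, df = 2, p = 0.257559, fail to reject H0.


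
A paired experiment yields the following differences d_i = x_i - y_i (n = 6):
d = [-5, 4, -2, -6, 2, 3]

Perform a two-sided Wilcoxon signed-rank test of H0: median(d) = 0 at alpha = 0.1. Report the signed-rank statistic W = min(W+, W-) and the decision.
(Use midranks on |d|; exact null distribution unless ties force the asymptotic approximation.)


Step 1: Drop any zero differences (none here) and take |d_i|.
|d| = [5, 4, 2, 6, 2, 3]
Step 2: Midrank |d_i| (ties get averaged ranks).
ranks: |5|->5, |4|->4, |2|->1.5, |6|->6, |2|->1.5, |3|->3
Step 3: Attach original signs; sum ranks with positive sign and with negative sign.
W+ = 4 + 1.5 + 3 = 8.5
W- = 5 + 1.5 + 6 = 12.5
(Check: W+ + W- = 21 should equal n(n+1)/2 = 21.)
Step 4: Test statistic W = min(W+, W-) = 8.5.
Step 5: Ties in |d|, so use the tie-corrected normal approximation.
        E[W] = n(n+1)/4 = 6*7/4 = 10.5.
        Tie groups: |d|=2 (t=2); sum(t^3 - t) = 6.
        Var[W] = n(n+1)(2n+1)/24 - sum(t^3-t)/48 = 546/24 - 6/48 = 22.625.
        z = (W - E[W]) / sqrt(Var[W]) = (8.5 - 10.5) / 4.7566 = -0.4205.
        Two-sided p = 2*Phi(z) = 0.674142.
Step 6: alpha = 0.1. fail to reject H0.

W+ = 8.5, W- = 12.5, W = min = 8.5, p = 0.674142, fail to reject H0.


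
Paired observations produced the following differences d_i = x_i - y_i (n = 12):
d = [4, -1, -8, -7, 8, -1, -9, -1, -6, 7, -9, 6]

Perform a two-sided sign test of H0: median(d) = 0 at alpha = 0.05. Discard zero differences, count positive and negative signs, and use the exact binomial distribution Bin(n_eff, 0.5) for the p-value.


Step 1: Discard zero differences. Original n = 12; n_eff = number of nonzero differences = 12.
Nonzero differences (with sign): +4, -1, -8, -7, +8, -1, -9, -1, -6, +7, -9, +6
Step 2: Count signs: positive = 4, negative = 8.
Step 3: Under H0: P(positive) = 0.5, so the number of positives S ~ Bin(12, 0.5).
Step 4: Two-sided exact p-value = sum of Bin(12,0.5) probabilities at or below the observed probability = 0.387695.
Step 5: alpha = 0.05. fail to reject H0.

n_eff = 12, pos = 4, neg = 8, p = 0.387695, fail to reject H0.


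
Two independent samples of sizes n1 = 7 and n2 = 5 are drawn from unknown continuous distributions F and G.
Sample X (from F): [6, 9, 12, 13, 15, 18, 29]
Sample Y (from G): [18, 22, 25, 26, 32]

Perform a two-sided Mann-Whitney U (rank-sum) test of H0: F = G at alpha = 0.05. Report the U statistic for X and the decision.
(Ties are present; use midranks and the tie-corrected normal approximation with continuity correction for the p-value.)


Step 1: Combine and sort all 12 observations; assign midranks.
sorted (value, group): (6,X), (9,X), (12,X), (13,X), (15,X), (18,X), (18,Y), (22,Y), (25,Y), (26,Y), (29,X), (32,Y)
ranks: 6->1, 9->2, 12->3, 13->4, 15->5, 18->6.5, 18->6.5, 22->8, 25->9, 26->10, 29->11, 32->12
Step 2: Rank sum for X: R1 = 1 + 2 + 3 + 4 + 5 + 6.5 + 11 = 32.5.
Step 3: U_X = R1 - n1(n1+1)/2 = 32.5 - 7*8/2 = 32.5 - 28 = 4.5.
       U_Y = n1*n2 - U_X = 35 - 4.5 = 30.5.
Step 4: Ties are present, so use the tie-corrected normal approximation (with continuity correction) for the p-value.
Step 5: p-value = 0.041997; compare to alpha = 0.05. reject H0.

U_X = 4.5, p = 0.041997, reject H0 at alpha = 0.05.


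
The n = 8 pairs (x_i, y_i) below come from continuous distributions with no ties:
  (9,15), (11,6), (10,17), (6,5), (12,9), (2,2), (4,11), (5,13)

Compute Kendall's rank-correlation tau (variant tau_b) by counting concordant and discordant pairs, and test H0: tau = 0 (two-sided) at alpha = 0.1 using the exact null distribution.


Step 1: Enumerate the 28 unordered pairs (i,j) with i<j and classify each by sign(x_j-x_i) * sign(y_j-y_i).
  (1,2):dx=+2,dy=-9->D; (1,3):dx=+1,dy=+2->C; (1,4):dx=-3,dy=-10->C; (1,5):dx=+3,dy=-6->D
  (1,6):dx=-7,dy=-13->C; (1,7):dx=-5,dy=-4->C; (1,8):dx=-4,dy=-2->C; (2,3):dx=-1,dy=+11->D
  (2,4):dx=-5,dy=-1->C; (2,5):dx=+1,dy=+3->C; (2,6):dx=-9,dy=-4->C; (2,7):dx=-7,dy=+5->D
  (2,8):dx=-6,dy=+7->D; (3,4):dx=-4,dy=-12->C; (3,5):dx=+2,dy=-8->D; (3,6):dx=-8,dy=-15->C
  (3,7):dx=-6,dy=-6->C; (3,8):dx=-5,dy=-4->C; (4,5):dx=+6,dy=+4->C; (4,6):dx=-4,dy=-3->C
  (4,7):dx=-2,dy=+6->D; (4,8):dx=-1,dy=+8->D; (5,6):dx=-10,dy=-7->C; (5,7):dx=-8,dy=+2->D
  (5,8):dx=-7,dy=+4->D; (6,7):dx=+2,dy=+9->C; (6,8):dx=+3,dy=+11->C; (7,8):dx=+1,dy=+2->C
Step 2: C = 18, D = 10, total pairs = 28.
Step 3: tau = (C - D)/(n(n-1)/2) = (18 - 10)/28 = 0.285714.
Step 4: Exact two-sided p-value (enumerate n! = 40320 permutations of y under H0): p = 0.398760.
Step 5: alpha = 0.1. fail to reject H0.

tau_b = 0.2857 (C=18, D=10), p = 0.398760, fail to reject H0.


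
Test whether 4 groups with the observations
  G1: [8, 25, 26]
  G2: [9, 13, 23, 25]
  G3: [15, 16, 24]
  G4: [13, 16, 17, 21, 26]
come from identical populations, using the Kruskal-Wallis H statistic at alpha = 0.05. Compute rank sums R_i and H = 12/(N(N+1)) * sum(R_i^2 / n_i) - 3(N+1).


Step 1: Combine all N = 15 observations and assign midranks.
sorted (value, group, rank): (8,G1,1), (9,G2,2), (13,G2,3.5), (13,G4,3.5), (15,G3,5), (16,G3,6.5), (16,G4,6.5), (17,G4,8), (21,G4,9), (23,G2,10), (24,G3,11), (25,G1,12.5), (25,G2,12.5), (26,G1,14.5), (26,G4,14.5)
Step 2: Sum ranks within each group.
R_1 = 28 (n_1 = 3)
R_2 = 28 (n_2 = 4)
R_3 = 22.5 (n_3 = 3)
R_4 = 41.5 (n_4 = 5)
Step 3: H = 12/(N(N+1)) * sum(R_i^2/n_i) - 3(N+1)
     = 12/(15*16) * (28^2/3 + 28^2/4 + 22.5^2/3 + 41.5^2/5) - 3*16
     = 0.050000 * 970.533 - 48
     = 0.526667.
Step 4: Ties present; correction factor C = 1 - 24/(15^3 - 15) = 0.992857. Corrected H = 0.526667 / 0.992857 = 0.530456.
Step 5: Under H0, H ~ chi^2(3); p-value = 0.912151.
Step 6: alpha = 0.05. fail to reject H0.

H = 0.5305, df = 3, p = 0.912151, fail to reject H0.


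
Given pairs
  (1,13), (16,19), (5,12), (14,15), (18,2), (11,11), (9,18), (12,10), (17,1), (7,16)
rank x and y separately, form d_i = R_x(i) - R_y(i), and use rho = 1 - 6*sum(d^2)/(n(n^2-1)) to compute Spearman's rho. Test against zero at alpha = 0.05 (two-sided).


Step 1: Rank x and y separately (midranks; no ties here).
rank(x): 1->1, 16->8, 5->2, 14->7, 18->10, 11->5, 9->4, 12->6, 17->9, 7->3
rank(y): 13->6, 19->10, 12->5, 15->7, 2->2, 11->4, 18->9, 10->3, 1->1, 16->8
Step 2: d_i = R_x(i) - R_y(i); compute d_i^2.
  (1-6)^2=25, (8-10)^2=4, (2-5)^2=9, (7-7)^2=0, (10-2)^2=64, (5-4)^2=1, (4-9)^2=25, (6-3)^2=9, (9-1)^2=64, (3-8)^2=25
sum(d^2) = 226.
Step 3: rho = 1 - 6*226 / (10*(10^2 - 1)) = 1 - 1356/990 = -0.369697.
Step 4: Under H0, t = rho * sqrt((n-2)/(1-rho^2)) = -1.1254 ~ t(8).
Step 5: Two-sided p-value from the t-distribution with 8 df = 0.293050.
Step 6: alpha = 0.05. fail to reject H0.

rho = -0.3697, p = 0.293050, fail to reject H0 at alpha = 0.05.


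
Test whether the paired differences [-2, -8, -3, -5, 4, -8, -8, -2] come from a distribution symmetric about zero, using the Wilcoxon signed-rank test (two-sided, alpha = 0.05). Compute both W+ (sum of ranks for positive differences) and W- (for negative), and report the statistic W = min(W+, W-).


Step 1: Drop any zero differences (none here) and take |d_i|.
|d| = [2, 8, 3, 5, 4, 8, 8, 2]
Step 2: Midrank |d_i| (ties get averaged ranks).
ranks: |2|->1.5, |8|->7, |3|->3, |5|->5, |4|->4, |8|->7, |8|->7, |2|->1.5
Step 3: Attach original signs; sum ranks with positive sign and with negative sign.
W+ = 4 = 4
W- = 1.5 + 7 + 3 + 5 + 7 + 7 + 1.5 = 32
(Check: W+ + W- = 36 should equal n(n+1)/2 = 36.)
Step 4: Test statistic W = min(W+, W-) = 4.
Step 5: Ties in |d|, so use the tie-corrected normal approximation.
        E[W] = n(n+1)/4 = 8*9/4 = 18.
        Tie groups: |d|=2 (t=2), |d|=8 (t=3); sum(t^3 - t) = 30.
        Var[W] = n(n+1)(2n+1)/24 - sum(t^3-t)/48 = 1224/24 - 30/48 = 50.375.
        z = (W - E[W]) / sqrt(Var[W]) = (4 - 18) / 7.0975 = -1.9725.
        Two-sided p = 2*Phi(z) = 0.048551.
Step 6: alpha = 0.05. reject H0.

W+ = 4, W- = 32, W = min = 4, p = 0.048551, reject H0.


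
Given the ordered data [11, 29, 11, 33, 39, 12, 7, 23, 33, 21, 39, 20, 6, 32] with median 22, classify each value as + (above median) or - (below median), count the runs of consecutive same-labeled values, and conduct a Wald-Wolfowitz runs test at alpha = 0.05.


Step 1: Compute median = 22; label A = above, B = below.
Labels in order: BABAABBAABABBA  (n_A = 7, n_B = 7)
Step 2: Count runs R = 10.
Step 3: Under H0 (random ordering), E[R] = 2*n_A*n_B/(n_A+n_B) + 1 = 2*7*7/14 + 1 = 8.0000.
        Var[R] = 2*n_A*n_B*(2*n_A*n_B - n_A - n_B) / ((n_A+n_B)^2 * (n_A+n_B-1)) = 8232/2548 = 3.2308.
        SD[R] = 1.7974.
Step 4: Continuity-corrected z = (R - 0.5 - E[R]) / SD[R] = (10 - 0.5 - 8.0000) / 1.7974 = 0.8345.
Step 5: Two-sided p-value via normal approximation = 2*(1 - Phi(|z|)) = 0.403986.
Step 6: alpha = 0.05. fail to reject H0.

R = 10, z = 0.8345, p = 0.403986, fail to reject H0.


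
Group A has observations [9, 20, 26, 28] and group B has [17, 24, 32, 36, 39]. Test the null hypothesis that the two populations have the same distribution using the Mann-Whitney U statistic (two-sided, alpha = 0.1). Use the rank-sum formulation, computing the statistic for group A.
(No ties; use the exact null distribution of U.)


Step 1: Combine and sort all 9 observations; assign midranks.
sorted (value, group): (9,X), (17,Y), (20,X), (24,Y), (26,X), (28,X), (32,Y), (36,Y), (39,Y)
ranks: 9->1, 17->2, 20->3, 24->4, 26->5, 28->6, 32->7, 36->8, 39->9
Step 2: Rank sum for X: R1 = 1 + 3 + 5 + 6 = 15.
Step 3: U_X = R1 - n1(n1+1)/2 = 15 - 4*5/2 = 15 - 10 = 5.
       U_Y = n1*n2 - U_X = 20 - 5 = 15.
Step 4: No ties, so the exact null distribution of U (based on enumerating the C(9,4) = 126 equally likely rank assignments) gives the two-sided p-value.
Step 5: p-value = 0.285714; compare to alpha = 0.1. fail to reject H0.

U_X = 5, p = 0.285714, fail to reject H0 at alpha = 0.1.


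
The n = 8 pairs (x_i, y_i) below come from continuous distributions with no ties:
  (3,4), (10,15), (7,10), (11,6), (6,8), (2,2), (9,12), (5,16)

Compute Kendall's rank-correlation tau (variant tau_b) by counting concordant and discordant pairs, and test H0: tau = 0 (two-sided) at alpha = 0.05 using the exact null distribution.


Step 1: Enumerate the 28 unordered pairs (i,j) with i<j and classify each by sign(x_j-x_i) * sign(y_j-y_i).
  (1,2):dx=+7,dy=+11->C; (1,3):dx=+4,dy=+6->C; (1,4):dx=+8,dy=+2->C; (1,5):dx=+3,dy=+4->C
  (1,6):dx=-1,dy=-2->C; (1,7):dx=+6,dy=+8->C; (1,8):dx=+2,dy=+12->C; (2,3):dx=-3,dy=-5->C
  (2,4):dx=+1,dy=-9->D; (2,5):dx=-4,dy=-7->C; (2,6):dx=-8,dy=-13->C; (2,7):dx=-1,dy=-3->C
  (2,8):dx=-5,dy=+1->D; (3,4):dx=+4,dy=-4->D; (3,5):dx=-1,dy=-2->C; (3,6):dx=-5,dy=-8->C
  (3,7):dx=+2,dy=+2->C; (3,8):dx=-2,dy=+6->D; (4,5):dx=-5,dy=+2->D; (4,6):dx=-9,dy=-4->C
  (4,7):dx=-2,dy=+6->D; (4,8):dx=-6,dy=+10->D; (5,6):dx=-4,dy=-6->C; (5,7):dx=+3,dy=+4->C
  (5,8):dx=-1,dy=+8->D; (6,7):dx=+7,dy=+10->C; (6,8):dx=+3,dy=+14->C; (7,8):dx=-4,dy=+4->D
Step 2: C = 19, D = 9, total pairs = 28.
Step 3: tau = (C - D)/(n(n-1)/2) = (19 - 9)/28 = 0.357143.
Step 4: Exact two-sided p-value (enumerate n! = 40320 permutations of y under H0): p = 0.275099.
Step 5: alpha = 0.05. fail to reject H0.

tau_b = 0.3571 (C=19, D=9), p = 0.275099, fail to reject H0.


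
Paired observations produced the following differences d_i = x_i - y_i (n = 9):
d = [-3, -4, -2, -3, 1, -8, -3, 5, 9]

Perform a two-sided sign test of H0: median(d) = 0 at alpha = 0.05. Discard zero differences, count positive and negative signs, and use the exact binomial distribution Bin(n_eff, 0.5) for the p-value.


Step 1: Discard zero differences. Original n = 9; n_eff = number of nonzero differences = 9.
Nonzero differences (with sign): -3, -4, -2, -3, +1, -8, -3, +5, +9
Step 2: Count signs: positive = 3, negative = 6.
Step 3: Under H0: P(positive) = 0.5, so the number of positives S ~ Bin(9, 0.5).
Step 4: Two-sided exact p-value = sum of Bin(9,0.5) probabilities at or below the observed probability = 0.507812.
Step 5: alpha = 0.05. fail to reject H0.

n_eff = 9, pos = 3, neg = 6, p = 0.507812, fail to reject H0.


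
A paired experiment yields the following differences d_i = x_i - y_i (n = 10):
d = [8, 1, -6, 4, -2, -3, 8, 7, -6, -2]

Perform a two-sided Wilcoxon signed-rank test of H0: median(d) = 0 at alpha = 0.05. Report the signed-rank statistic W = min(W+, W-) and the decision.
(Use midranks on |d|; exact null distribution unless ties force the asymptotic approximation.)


Step 1: Drop any zero differences (none here) and take |d_i|.
|d| = [8, 1, 6, 4, 2, 3, 8, 7, 6, 2]
Step 2: Midrank |d_i| (ties get averaged ranks).
ranks: |8|->9.5, |1|->1, |6|->6.5, |4|->5, |2|->2.5, |3|->4, |8|->9.5, |7|->8, |6|->6.5, |2|->2.5
Step 3: Attach original signs; sum ranks with positive sign and with negative sign.
W+ = 9.5 + 1 + 5 + 9.5 + 8 = 33
W- = 6.5 + 2.5 + 4 + 6.5 + 2.5 = 22
(Check: W+ + W- = 55 should equal n(n+1)/2 = 55.)
Step 4: Test statistic W = min(W+, W-) = 22.
Step 5: Ties in |d|, so use the tie-corrected normal approximation.
        E[W] = n(n+1)/4 = 10*11/4 = 27.5.
        Tie groups: |d|=2 (t=2), |d|=6 (t=2), |d|=8 (t=2); sum(t^3 - t) = 18.
        Var[W] = n(n+1)(2n+1)/24 - sum(t^3-t)/48 = 2310/24 - 18/48 = 95.875.
        z = (W - E[W]) / sqrt(Var[W]) = (22 - 27.5) / 9.7916 = -0.5617.
        Two-sided p = 2*Phi(z) = 0.574316.
Step 6: alpha = 0.05. fail to reject H0.

W+ = 33, W- = 22, W = min = 22, p = 0.574316, fail to reject H0.


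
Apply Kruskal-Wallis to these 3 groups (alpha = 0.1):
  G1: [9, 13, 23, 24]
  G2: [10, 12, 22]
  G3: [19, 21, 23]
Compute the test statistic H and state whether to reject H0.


Step 1: Combine all N = 10 observations and assign midranks.
sorted (value, group, rank): (9,G1,1), (10,G2,2), (12,G2,3), (13,G1,4), (19,G3,5), (21,G3,6), (22,G2,7), (23,G1,8.5), (23,G3,8.5), (24,G1,10)
Step 2: Sum ranks within each group.
R_1 = 23.5 (n_1 = 4)
R_2 = 12 (n_2 = 3)
R_3 = 19.5 (n_3 = 3)
Step 3: H = 12/(N(N+1)) * sum(R_i^2/n_i) - 3(N+1)
     = 12/(10*11) * (23.5^2/4 + 12^2/3 + 19.5^2/3) - 3*11
     = 0.109091 * 312.812 - 33
     = 1.125000.
Step 4: Ties present; correction factor C = 1 - 6/(10^3 - 10) = 0.993939. Corrected H = 1.125000 / 0.993939 = 1.131860.
Step 5: Under H0, H ~ chi^2(2); p-value = 0.567832.
Step 6: alpha = 0.1. fail to reject H0.

H = 1.1319, df = 2, p = 0.567832, fail to reject H0.


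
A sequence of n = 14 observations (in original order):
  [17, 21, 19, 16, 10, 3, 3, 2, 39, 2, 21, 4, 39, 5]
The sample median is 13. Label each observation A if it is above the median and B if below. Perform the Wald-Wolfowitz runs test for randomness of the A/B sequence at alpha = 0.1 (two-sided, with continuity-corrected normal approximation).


Step 1: Compute median = 13; label A = above, B = below.
Labels in order: AAAABBBBABABAB  (n_A = 7, n_B = 7)
Step 2: Count runs R = 8.
Step 3: Under H0 (random ordering), E[R] = 2*n_A*n_B/(n_A+n_B) + 1 = 2*7*7/14 + 1 = 8.0000.
        Var[R] = 2*n_A*n_B*(2*n_A*n_B - n_A - n_B) / ((n_A+n_B)^2 * (n_A+n_B-1)) = 8232/2548 = 3.2308.
        SD[R] = 1.7974.
Step 4: R = E[R], so z = 0 with no continuity correction.
Step 5: Two-sided p-value via normal approximation = 2*(1 - Phi(|z|)) = 1.000000.
Step 6: alpha = 0.1. fail to reject H0.

R = 8, z = 0.0000, p = 1.000000, fail to reject H0.


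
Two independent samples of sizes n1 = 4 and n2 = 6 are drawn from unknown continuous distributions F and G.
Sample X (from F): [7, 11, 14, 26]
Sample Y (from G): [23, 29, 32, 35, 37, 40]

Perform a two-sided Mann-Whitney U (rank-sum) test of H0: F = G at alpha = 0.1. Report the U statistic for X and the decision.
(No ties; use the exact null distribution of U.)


Step 1: Combine and sort all 10 observations; assign midranks.
sorted (value, group): (7,X), (11,X), (14,X), (23,Y), (26,X), (29,Y), (32,Y), (35,Y), (37,Y), (40,Y)
ranks: 7->1, 11->2, 14->3, 23->4, 26->5, 29->6, 32->7, 35->8, 37->9, 40->10
Step 2: Rank sum for X: R1 = 1 + 2 + 3 + 5 = 11.
Step 3: U_X = R1 - n1(n1+1)/2 = 11 - 4*5/2 = 11 - 10 = 1.
       U_Y = n1*n2 - U_X = 24 - 1 = 23.
Step 4: No ties, so the exact null distribution of U (based on enumerating the C(10,4) = 210 equally likely rank assignments) gives the two-sided p-value.
Step 5: p-value = 0.019048; compare to alpha = 0.1. reject H0.

U_X = 1, p = 0.019048, reject H0 at alpha = 0.1.


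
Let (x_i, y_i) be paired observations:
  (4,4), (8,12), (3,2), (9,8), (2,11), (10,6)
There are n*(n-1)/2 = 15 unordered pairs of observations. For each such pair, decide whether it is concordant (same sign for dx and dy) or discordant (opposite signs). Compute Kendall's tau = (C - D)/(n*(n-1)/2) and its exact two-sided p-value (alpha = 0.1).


Step 1: Enumerate the 15 unordered pairs (i,j) with i<j and classify each by sign(x_j-x_i) * sign(y_j-y_i).
  (1,2):dx=+4,dy=+8->C; (1,3):dx=-1,dy=-2->C; (1,4):dx=+5,dy=+4->C; (1,5):dx=-2,dy=+7->D
  (1,6):dx=+6,dy=+2->C; (2,3):dx=-5,dy=-10->C; (2,4):dx=+1,dy=-4->D; (2,5):dx=-6,dy=-1->C
  (2,6):dx=+2,dy=-6->D; (3,4):dx=+6,dy=+6->C; (3,5):dx=-1,dy=+9->D; (3,6):dx=+7,dy=+4->C
  (4,5):dx=-7,dy=+3->D; (4,6):dx=+1,dy=-2->D; (5,6):dx=+8,dy=-5->D
Step 2: C = 8, D = 7, total pairs = 15.
Step 3: tau = (C - D)/(n(n-1)/2) = (8 - 7)/15 = 0.066667.
Step 4: Exact two-sided p-value (enumerate n! = 720 permutations of y under H0): p = 1.000000.
Step 5: alpha = 0.1. fail to reject H0.

tau_b = 0.0667 (C=8, D=7), p = 1.000000, fail to reject H0.


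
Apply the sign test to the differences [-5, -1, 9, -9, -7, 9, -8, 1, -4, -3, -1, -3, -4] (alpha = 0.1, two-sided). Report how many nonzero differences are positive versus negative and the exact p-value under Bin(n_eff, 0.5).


Step 1: Discard zero differences. Original n = 13; n_eff = number of nonzero differences = 13.
Nonzero differences (with sign): -5, -1, +9, -9, -7, +9, -8, +1, -4, -3, -1, -3, -4
Step 2: Count signs: positive = 3, negative = 10.
Step 3: Under H0: P(positive) = 0.5, so the number of positives S ~ Bin(13, 0.5).
Step 4: Two-sided exact p-value = sum of Bin(13,0.5) probabilities at or below the observed probability = 0.092285.
Step 5: alpha = 0.1. reject H0.

n_eff = 13, pos = 3, neg = 10, p = 0.092285, reject H0.


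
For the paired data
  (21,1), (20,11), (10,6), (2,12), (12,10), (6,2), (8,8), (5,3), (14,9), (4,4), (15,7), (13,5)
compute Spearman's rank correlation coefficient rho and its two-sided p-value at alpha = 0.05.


Step 1: Rank x and y separately (midranks; no ties here).
rank(x): 21->12, 20->11, 10->6, 2->1, 12->7, 6->4, 8->5, 5->3, 14->9, 4->2, 15->10, 13->8
rank(y): 1->1, 11->11, 6->6, 12->12, 10->10, 2->2, 8->8, 3->3, 9->9, 4->4, 7->7, 5->5
Step 2: d_i = R_x(i) - R_y(i); compute d_i^2.
  (12-1)^2=121, (11-11)^2=0, (6-6)^2=0, (1-12)^2=121, (7-10)^2=9, (4-2)^2=4, (5-8)^2=9, (3-3)^2=0, (9-9)^2=0, (2-4)^2=4, (10-7)^2=9, (8-5)^2=9
sum(d^2) = 286.
Step 3: rho = 1 - 6*286 / (12*(12^2 - 1)) = 1 - 1716/1716 = 0.000000.
Step 4: Under H0, t = rho * sqrt((n-2)/(1-rho^2)) = 0.0000 ~ t(10).
Step 5: Two-sided p-value from the t-distribution with 10 df = 1.000000.
Step 6: alpha = 0.05. fail to reject H0.

rho = 0.0000, p = 1.000000, fail to reject H0 at alpha = 0.05.


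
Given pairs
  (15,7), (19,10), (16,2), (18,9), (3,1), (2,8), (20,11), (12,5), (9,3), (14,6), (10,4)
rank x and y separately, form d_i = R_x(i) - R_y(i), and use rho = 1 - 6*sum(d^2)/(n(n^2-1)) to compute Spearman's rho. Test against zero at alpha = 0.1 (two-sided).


Step 1: Rank x and y separately (midranks; no ties here).
rank(x): 15->7, 19->10, 16->8, 18->9, 3->2, 2->1, 20->11, 12->5, 9->3, 14->6, 10->4
rank(y): 7->7, 10->10, 2->2, 9->9, 1->1, 8->8, 11->11, 5->5, 3->3, 6->6, 4->4
Step 2: d_i = R_x(i) - R_y(i); compute d_i^2.
  (7-7)^2=0, (10-10)^2=0, (8-2)^2=36, (9-9)^2=0, (2-1)^2=1, (1-8)^2=49, (11-11)^2=0, (5-5)^2=0, (3-3)^2=0, (6-6)^2=0, (4-4)^2=0
sum(d^2) = 86.
Step 3: rho = 1 - 6*86 / (11*(11^2 - 1)) = 1 - 516/1320 = 0.609091.
Step 4: Under H0, t = rho * sqrt((n-2)/(1-rho^2)) = 2.3040 ~ t(9).
Step 5: Two-sided p-value from the t-distribution with 9 df = 0.046696.
Step 6: alpha = 0.1. reject H0.

rho = 0.6091, p = 0.046696, reject H0 at alpha = 0.1.


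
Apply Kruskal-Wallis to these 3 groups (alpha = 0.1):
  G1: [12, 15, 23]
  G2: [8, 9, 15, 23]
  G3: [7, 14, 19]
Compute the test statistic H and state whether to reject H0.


Step 1: Combine all N = 10 observations and assign midranks.
sorted (value, group, rank): (7,G3,1), (8,G2,2), (9,G2,3), (12,G1,4), (14,G3,5), (15,G1,6.5), (15,G2,6.5), (19,G3,8), (23,G1,9.5), (23,G2,9.5)
Step 2: Sum ranks within each group.
R_1 = 20 (n_1 = 3)
R_2 = 21 (n_2 = 4)
R_3 = 14 (n_3 = 3)
Step 3: H = 12/(N(N+1)) * sum(R_i^2/n_i) - 3(N+1)
     = 12/(10*11) * (20^2/3 + 21^2/4 + 14^2/3) - 3*11
     = 0.109091 * 308.917 - 33
     = 0.700000.
Step 4: Ties present; correction factor C = 1 - 12/(10^3 - 10) = 0.987879. Corrected H = 0.700000 / 0.987879 = 0.708589.
Step 5: Under H0, H ~ chi^2(2); p-value = 0.701668.
Step 6: alpha = 0.1. fail to reject H0.

H = 0.7086, df = 2, p = 0.701668, fail to reject H0.


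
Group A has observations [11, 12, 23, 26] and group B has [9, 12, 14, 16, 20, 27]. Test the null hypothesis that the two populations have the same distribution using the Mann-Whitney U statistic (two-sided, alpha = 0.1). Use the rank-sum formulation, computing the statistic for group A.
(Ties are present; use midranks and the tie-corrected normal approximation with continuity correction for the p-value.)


Step 1: Combine and sort all 10 observations; assign midranks.
sorted (value, group): (9,Y), (11,X), (12,X), (12,Y), (14,Y), (16,Y), (20,Y), (23,X), (26,X), (27,Y)
ranks: 9->1, 11->2, 12->3.5, 12->3.5, 14->5, 16->6, 20->7, 23->8, 26->9, 27->10
Step 2: Rank sum for X: R1 = 2 + 3.5 + 8 + 9 = 22.5.
Step 3: U_X = R1 - n1(n1+1)/2 = 22.5 - 4*5/2 = 22.5 - 10 = 12.5.
       U_Y = n1*n2 - U_X = 24 - 12.5 = 11.5.
Step 4: Ties are present, so use the tie-corrected normal approximation (with continuity correction) for the p-value.
Step 5: p-value = 1.000000; compare to alpha = 0.1. fail to reject H0.

U_X = 12.5, p = 1.000000, fail to reject H0 at alpha = 0.1.


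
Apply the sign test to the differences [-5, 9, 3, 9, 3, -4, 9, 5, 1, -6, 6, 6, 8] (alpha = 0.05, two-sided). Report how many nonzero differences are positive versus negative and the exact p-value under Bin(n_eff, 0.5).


Step 1: Discard zero differences. Original n = 13; n_eff = number of nonzero differences = 13.
Nonzero differences (with sign): -5, +9, +3, +9, +3, -4, +9, +5, +1, -6, +6, +6, +8
Step 2: Count signs: positive = 10, negative = 3.
Step 3: Under H0: P(positive) = 0.5, so the number of positives S ~ Bin(13, 0.5).
Step 4: Two-sided exact p-value = sum of Bin(13,0.5) probabilities at or below the observed probability = 0.092285.
Step 5: alpha = 0.05. fail to reject H0.

n_eff = 13, pos = 10, neg = 3, p = 0.092285, fail to reject H0.


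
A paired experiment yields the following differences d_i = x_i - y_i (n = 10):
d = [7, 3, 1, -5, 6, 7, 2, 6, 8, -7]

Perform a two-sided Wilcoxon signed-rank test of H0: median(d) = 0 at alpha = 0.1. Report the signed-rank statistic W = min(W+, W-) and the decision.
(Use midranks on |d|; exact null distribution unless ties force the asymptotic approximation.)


Step 1: Drop any zero differences (none here) and take |d_i|.
|d| = [7, 3, 1, 5, 6, 7, 2, 6, 8, 7]
Step 2: Midrank |d_i| (ties get averaged ranks).
ranks: |7|->8, |3|->3, |1|->1, |5|->4, |6|->5.5, |7|->8, |2|->2, |6|->5.5, |8|->10, |7|->8
Step 3: Attach original signs; sum ranks with positive sign and with negative sign.
W+ = 8 + 3 + 1 + 5.5 + 8 + 2 + 5.5 + 10 = 43
W- = 4 + 8 = 12
(Check: W+ + W- = 55 should equal n(n+1)/2 = 55.)
Step 4: Test statistic W = min(W+, W-) = 12.
Step 5: Ties in |d|, so use the tie-corrected normal approximation.
        E[W] = n(n+1)/4 = 10*11/4 = 27.5.
        Tie groups: |d|=6 (t=2), |d|=7 (t=3); sum(t^3 - t) = 30.
        Var[W] = n(n+1)(2n+1)/24 - sum(t^3-t)/48 = 2310/24 - 30/48 = 95.625.
        z = (W - E[W]) / sqrt(Var[W]) = (12 - 27.5) / 9.7788 = -1.5851.
        Two-sided p = 2*Phi(z) = 0.112952.
Step 6: alpha = 0.1. fail to reject H0.

W+ = 43, W- = 12, W = min = 12, p = 0.112952, fail to reject H0.


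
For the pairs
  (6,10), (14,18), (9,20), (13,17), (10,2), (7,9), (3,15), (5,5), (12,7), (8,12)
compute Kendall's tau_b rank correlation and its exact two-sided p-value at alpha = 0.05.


Step 1: Enumerate the 45 unordered pairs (i,j) with i<j and classify each by sign(x_j-x_i) * sign(y_j-y_i).
  (1,2):dx=+8,dy=+8->C; (1,3):dx=+3,dy=+10->C; (1,4):dx=+7,dy=+7->C; (1,5):dx=+4,dy=-8->D
  (1,6):dx=+1,dy=-1->D; (1,7):dx=-3,dy=+5->D; (1,8):dx=-1,dy=-5->C; (1,9):dx=+6,dy=-3->D
  (1,10):dx=+2,dy=+2->C; (2,3):dx=-5,dy=+2->D; (2,4):dx=-1,dy=-1->C; (2,5):dx=-4,dy=-16->C
  (2,6):dx=-7,dy=-9->C; (2,7):dx=-11,dy=-3->C; (2,8):dx=-9,dy=-13->C; (2,9):dx=-2,dy=-11->C
  (2,10):dx=-6,dy=-6->C; (3,4):dx=+4,dy=-3->D; (3,5):dx=+1,dy=-18->D; (3,6):dx=-2,dy=-11->C
  (3,7):dx=-6,dy=-5->C; (3,8):dx=-4,dy=-15->C; (3,9):dx=+3,dy=-13->D; (3,10):dx=-1,dy=-8->C
  (4,5):dx=-3,dy=-15->C; (4,6):dx=-6,dy=-8->C; (4,7):dx=-10,dy=-2->C; (4,8):dx=-8,dy=-12->C
  (4,9):dx=-1,dy=-10->C; (4,10):dx=-5,dy=-5->C; (5,6):dx=-3,dy=+7->D; (5,7):dx=-7,dy=+13->D
  (5,8):dx=-5,dy=+3->D; (5,9):dx=+2,dy=+5->C; (5,10):dx=-2,dy=+10->D; (6,7):dx=-4,dy=+6->D
  (6,8):dx=-2,dy=-4->C; (6,9):dx=+5,dy=-2->D; (6,10):dx=+1,dy=+3->C; (7,8):dx=+2,dy=-10->D
  (7,9):dx=+9,dy=-8->D; (7,10):dx=+5,dy=-3->D; (8,9):dx=+7,dy=+2->C; (8,10):dx=+3,dy=+7->C
  (9,10):dx=-4,dy=+5->D
Step 2: C = 27, D = 18, total pairs = 45.
Step 3: tau = (C - D)/(n(n-1)/2) = (27 - 18)/45 = 0.200000.
Step 4: Exact two-sided p-value (enumerate n! = 3628800 permutations of y under H0): p = 0.484313.
Step 5: alpha = 0.05. fail to reject H0.

tau_b = 0.2000 (C=27, D=18), p = 0.484313, fail to reject H0.


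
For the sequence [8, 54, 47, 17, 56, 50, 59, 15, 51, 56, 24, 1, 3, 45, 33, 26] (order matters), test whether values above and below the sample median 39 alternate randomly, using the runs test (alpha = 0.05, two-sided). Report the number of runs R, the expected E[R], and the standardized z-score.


Step 1: Compute median = 39; label A = above, B = below.
Labels in order: BAABAAABAABBBABB  (n_A = 8, n_B = 8)
Step 2: Count runs R = 9.
Step 3: Under H0 (random ordering), E[R] = 2*n_A*n_B/(n_A+n_B) + 1 = 2*8*8/16 + 1 = 9.0000.
        Var[R] = 2*n_A*n_B*(2*n_A*n_B - n_A - n_B) / ((n_A+n_B)^2 * (n_A+n_B-1)) = 14336/3840 = 3.7333.
        SD[R] = 1.9322.
Step 4: R = E[R], so z = 0 with no continuity correction.
Step 5: Two-sided p-value via normal approximation = 2*(1 - Phi(|z|)) = 1.000000.
Step 6: alpha = 0.05. fail to reject H0.

R = 9, z = 0.0000, p = 1.000000, fail to reject H0.


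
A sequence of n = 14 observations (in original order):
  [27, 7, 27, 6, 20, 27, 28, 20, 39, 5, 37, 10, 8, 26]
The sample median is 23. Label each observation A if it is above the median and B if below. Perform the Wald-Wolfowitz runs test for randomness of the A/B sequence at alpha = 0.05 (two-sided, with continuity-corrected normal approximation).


Step 1: Compute median = 23; label A = above, B = below.
Labels in order: ABABBAABABABBA  (n_A = 7, n_B = 7)
Step 2: Count runs R = 11.
Step 3: Under H0 (random ordering), E[R] = 2*n_A*n_B/(n_A+n_B) + 1 = 2*7*7/14 + 1 = 8.0000.
        Var[R] = 2*n_A*n_B*(2*n_A*n_B - n_A - n_B) / ((n_A+n_B)^2 * (n_A+n_B-1)) = 8232/2548 = 3.2308.
        SD[R] = 1.7974.
Step 4: Continuity-corrected z = (R - 0.5 - E[R]) / SD[R] = (11 - 0.5 - 8.0000) / 1.7974 = 1.3909.
Step 5: Two-sided p-value via normal approximation = 2*(1 - Phi(|z|)) = 0.164264.
Step 6: alpha = 0.05. fail to reject H0.

R = 11, z = 1.3909, p = 0.164264, fail to reject H0.


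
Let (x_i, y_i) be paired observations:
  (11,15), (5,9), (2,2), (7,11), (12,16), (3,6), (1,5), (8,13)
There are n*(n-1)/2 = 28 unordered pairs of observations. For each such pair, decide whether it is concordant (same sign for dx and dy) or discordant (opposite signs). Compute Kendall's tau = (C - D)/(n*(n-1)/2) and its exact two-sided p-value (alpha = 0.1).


Step 1: Enumerate the 28 unordered pairs (i,j) with i<j and classify each by sign(x_j-x_i) * sign(y_j-y_i).
  (1,2):dx=-6,dy=-6->C; (1,3):dx=-9,dy=-13->C; (1,4):dx=-4,dy=-4->C; (1,5):dx=+1,dy=+1->C
  (1,6):dx=-8,dy=-9->C; (1,7):dx=-10,dy=-10->C; (1,8):dx=-3,dy=-2->C; (2,3):dx=-3,dy=-7->C
  (2,4):dx=+2,dy=+2->C; (2,5):dx=+7,dy=+7->C; (2,6):dx=-2,dy=-3->C; (2,7):dx=-4,dy=-4->C
  (2,8):dx=+3,dy=+4->C; (3,4):dx=+5,dy=+9->C; (3,5):dx=+10,dy=+14->C; (3,6):dx=+1,dy=+4->C
  (3,7):dx=-1,dy=+3->D; (3,8):dx=+6,dy=+11->C; (4,5):dx=+5,dy=+5->C; (4,6):dx=-4,dy=-5->C
  (4,7):dx=-6,dy=-6->C; (4,8):dx=+1,dy=+2->C; (5,6):dx=-9,dy=-10->C; (5,7):dx=-11,dy=-11->C
  (5,8):dx=-4,dy=-3->C; (6,7):dx=-2,dy=-1->C; (6,8):dx=+5,dy=+7->C; (7,8):dx=+7,dy=+8->C
Step 2: C = 27, D = 1, total pairs = 28.
Step 3: tau = (C - D)/(n(n-1)/2) = (27 - 1)/28 = 0.928571.
Step 4: Exact two-sided p-value (enumerate n! = 40320 permutations of y under H0): p = 0.000397.
Step 5: alpha = 0.1. reject H0.

tau_b = 0.9286 (C=27, D=1), p = 0.000397, reject H0.


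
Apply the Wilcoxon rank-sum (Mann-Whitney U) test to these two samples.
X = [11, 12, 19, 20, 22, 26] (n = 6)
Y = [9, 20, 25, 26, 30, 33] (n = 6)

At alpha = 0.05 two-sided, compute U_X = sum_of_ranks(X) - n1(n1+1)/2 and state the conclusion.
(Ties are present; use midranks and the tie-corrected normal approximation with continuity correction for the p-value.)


Step 1: Combine and sort all 12 observations; assign midranks.
sorted (value, group): (9,Y), (11,X), (12,X), (19,X), (20,X), (20,Y), (22,X), (25,Y), (26,X), (26,Y), (30,Y), (33,Y)
ranks: 9->1, 11->2, 12->3, 19->4, 20->5.5, 20->5.5, 22->7, 25->8, 26->9.5, 26->9.5, 30->11, 33->12
Step 2: Rank sum for X: R1 = 2 + 3 + 4 + 5.5 + 7 + 9.5 = 31.
Step 3: U_X = R1 - n1(n1+1)/2 = 31 - 6*7/2 = 31 - 21 = 10.
       U_Y = n1*n2 - U_X = 36 - 10 = 26.
Step 4: Ties are present, so use the tie-corrected normal approximation (with continuity correction) for the p-value.
Step 5: p-value = 0.228133; compare to alpha = 0.05. fail to reject H0.

U_X = 10, p = 0.228133, fail to reject H0 at alpha = 0.05.


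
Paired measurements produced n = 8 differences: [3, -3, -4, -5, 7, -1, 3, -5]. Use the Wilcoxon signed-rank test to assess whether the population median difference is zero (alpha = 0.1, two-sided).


Step 1: Drop any zero differences (none here) and take |d_i|.
|d| = [3, 3, 4, 5, 7, 1, 3, 5]
Step 2: Midrank |d_i| (ties get averaged ranks).
ranks: |3|->3, |3|->3, |4|->5, |5|->6.5, |7|->8, |1|->1, |3|->3, |5|->6.5
Step 3: Attach original signs; sum ranks with positive sign and with negative sign.
W+ = 3 + 8 + 3 = 14
W- = 3 + 5 + 6.5 + 1 + 6.5 = 22
(Check: W+ + W- = 36 should equal n(n+1)/2 = 36.)
Step 4: Test statistic W = min(W+, W-) = 14.
Step 5: Ties in |d|, so use the tie-corrected normal approximation.
        E[W] = n(n+1)/4 = 8*9/4 = 18.
        Tie groups: |d|=3 (t=3), |d|=5 (t=2); sum(t^3 - t) = 30.
        Var[W] = n(n+1)(2n+1)/24 - sum(t^3-t)/48 = 1224/24 - 30/48 = 50.375.
        z = (W - E[W]) / sqrt(Var[W]) = (14 - 18) / 7.0975 = -0.5636.
        Two-sided p = 2*Phi(z) = 0.573043.
Step 6: alpha = 0.1. fail to reject H0.

W+ = 14, W- = 22, W = min = 14, p = 0.573043, fail to reject H0.


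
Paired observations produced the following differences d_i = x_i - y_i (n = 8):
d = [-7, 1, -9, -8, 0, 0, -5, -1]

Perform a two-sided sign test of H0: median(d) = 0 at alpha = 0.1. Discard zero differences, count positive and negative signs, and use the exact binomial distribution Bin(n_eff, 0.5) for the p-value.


Step 1: Discard zero differences. Original n = 8; n_eff = number of nonzero differences = 6.
Nonzero differences (with sign): -7, +1, -9, -8, -5, -1
Step 2: Count signs: positive = 1, negative = 5.
Step 3: Under H0: P(positive) = 0.5, so the number of positives S ~ Bin(6, 0.5).
Step 4: Two-sided exact p-value = sum of Bin(6,0.5) probabilities at or below the observed probability = 0.218750.
Step 5: alpha = 0.1. fail to reject H0.

n_eff = 6, pos = 1, neg = 5, p = 0.218750, fail to reject H0.
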